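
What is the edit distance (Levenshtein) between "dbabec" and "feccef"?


Computing edit distance: "dbabec" -> "feccef"
DP table:
           f    e    c    c    e    f
      0    1    2    3    4    5    6
  d   1    1    2    3    4    5    6
  b   2    2    2    3    4    5    6
  a   3    3    3    3    4    5    6
  b   4    4    4    4    4    5    6
  e   5    5    4    5    5    4    5
  c   6    6    5    4    5    5    5
Edit distance = dp[6][6] = 5

5


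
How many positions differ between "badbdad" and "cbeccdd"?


Comparing "badbdad" and "cbeccdd" position by position:
  Position 0: 'b' vs 'c' => DIFFER
  Position 1: 'a' vs 'b' => DIFFER
  Position 2: 'd' vs 'e' => DIFFER
  Position 3: 'b' vs 'c' => DIFFER
  Position 4: 'd' vs 'c' => DIFFER
  Position 5: 'a' vs 'd' => DIFFER
  Position 6: 'd' vs 'd' => same
Positions that differ: 6

6


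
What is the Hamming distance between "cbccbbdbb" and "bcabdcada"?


Comparing "cbccbbdbb" and "bcabdcada" position by position:
  Position 0: 'c' vs 'b' => differ
  Position 1: 'b' vs 'c' => differ
  Position 2: 'c' vs 'a' => differ
  Position 3: 'c' vs 'b' => differ
  Position 4: 'b' vs 'd' => differ
  Position 5: 'b' vs 'c' => differ
  Position 6: 'd' vs 'a' => differ
  Position 7: 'b' vs 'd' => differ
  Position 8: 'b' vs 'a' => differ
Total differences (Hamming distance): 9

9


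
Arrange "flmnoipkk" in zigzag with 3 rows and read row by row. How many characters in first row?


Zigzag "flmnoipkk" into 3 rows:
Placing characters:
  'f' => row 0
  'l' => row 1
  'm' => row 2
  'n' => row 1
  'o' => row 0
  'i' => row 1
  'p' => row 2
  'k' => row 1
  'k' => row 0
Rows:
  Row 0: "fok"
  Row 1: "lnik"
  Row 2: "mp"
First row length: 3

3


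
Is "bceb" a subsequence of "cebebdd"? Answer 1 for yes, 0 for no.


Check if "bceb" is a subsequence of "cebebdd"
Greedy scan:
  Position 0 ('c'): no match needed
  Position 1 ('e'): no match needed
  Position 2 ('b'): matches sub[0] = 'b'
  Position 3 ('e'): no match needed
  Position 4 ('b'): no match needed
  Position 5 ('d'): no match needed
  Position 6 ('d'): no match needed
Only matched 1/4 characters => not a subsequence

0


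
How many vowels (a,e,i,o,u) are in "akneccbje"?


Input: akneccbje
Checking each character:
  'a' at position 0: vowel (running total: 1)
  'k' at position 1: consonant
  'n' at position 2: consonant
  'e' at position 3: vowel (running total: 2)
  'c' at position 4: consonant
  'c' at position 5: consonant
  'b' at position 6: consonant
  'j' at position 7: consonant
  'e' at position 8: vowel (running total: 3)
Total vowels: 3

3


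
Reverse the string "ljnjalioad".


Input: ljnjalioad
Reading characters right to left:
  Position 9: 'd'
  Position 8: 'a'
  Position 7: 'o'
  Position 6: 'i'
  Position 5: 'l'
  Position 4: 'a'
  Position 3: 'j'
  Position 2: 'n'
  Position 1: 'j'
  Position 0: 'l'
Reversed: daoilajnjl

daoilajnjl


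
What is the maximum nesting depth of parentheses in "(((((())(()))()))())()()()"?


Input: "(((((())(()))()))())()()()"
Tracking depth:
  Position 0 '(': depth becomes 1
  Position 1 '(': depth becomes 2
  Position 2 '(': depth becomes 3
  Position 3 '(': depth becomes 4
  Position 4 '(': depth becomes 5
  Position 5 '(': depth becomes 6
  Position 6 ')': depth becomes 5
  Position 7 ')': depth becomes 4
  Position 8 '(': depth becomes 5
  Position 9 '(': depth becomes 6
  Position 10 ')': depth becomes 5
  Position 11 ')': depth becomes 4
  Position 12 ')': depth becomes 3
  Position 13 '(': depth becomes 4
  Position 14 ')': depth becomes 3
  Position 15 ')': depth becomes 2
  Position 16 ')': depth becomes 1
  Position 17 '(': depth becomes 2
  Position 18 ')': depth becomes 1
  Position 19 ')': depth becomes 0
  Position 20 '(': depth becomes 1
  Position 21 ')': depth becomes 0
  Position 22 '(': depth becomes 1
  Position 23 ')': depth becomes 0
  Position 24 '(': depth becomes 1
  Position 25 ')': depth becomes 0
Maximum depth reached: 6

6


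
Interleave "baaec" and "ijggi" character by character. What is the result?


Interleaving "baaec" and "ijggi":
  Position 0: 'b' from first, 'i' from second => "bi"
  Position 1: 'a' from first, 'j' from second => "aj"
  Position 2: 'a' from first, 'g' from second => "ag"
  Position 3: 'e' from first, 'g' from second => "eg"
  Position 4: 'c' from first, 'i' from second => "ci"
Result: biajagegci

biajagegci


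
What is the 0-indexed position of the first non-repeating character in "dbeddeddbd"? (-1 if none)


Input: dbeddeddbd
Character frequencies:
  'b': 2
  'd': 6
  'e': 2
Scanning left to right for freq == 1:
  Position 0 ('d'): freq=6, skip
  Position 1 ('b'): freq=2, skip
  Position 2 ('e'): freq=2, skip
  Position 3 ('d'): freq=6, skip
  Position 4 ('d'): freq=6, skip
  Position 5 ('e'): freq=2, skip
  Position 6 ('d'): freq=6, skip
  Position 7 ('d'): freq=6, skip
  Position 8 ('b'): freq=2, skip
  Position 9 ('d'): freq=6, skip
  No unique character found => answer = -1

-1


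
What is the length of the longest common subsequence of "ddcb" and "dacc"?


LCS of "ddcb" and "dacc"
DP table:
           d    a    c    c
      0    0    0    0    0
  d   0    1    1    1    1
  d   0    1    1    1    1
  c   0    1    1    2    2
  b   0    1    1    2    2
LCS length = dp[4][4] = 2

2


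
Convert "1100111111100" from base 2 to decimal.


Input: "1100111111100" in base 2
Positional expansion:
  Digit '1' (value 1) x 2^12 = 4096
  Digit '1' (value 1) x 2^11 = 2048
  Digit '0' (value 0) x 2^10 = 0
  Digit '0' (value 0) x 2^9 = 0
  Digit '1' (value 1) x 2^8 = 256
  Digit '1' (value 1) x 2^7 = 128
  Digit '1' (value 1) x 2^6 = 64
  Digit '1' (value 1) x 2^5 = 32
  Digit '1' (value 1) x 2^4 = 16
  Digit '1' (value 1) x 2^3 = 8
  Digit '1' (value 1) x 2^2 = 4
  Digit '0' (value 0) x 2^1 = 0
  Digit '0' (value 0) x 2^0 = 0
Sum = 6652

6652


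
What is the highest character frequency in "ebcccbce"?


Input: ebcccbce
Character counts:
  'b': 2
  'c': 4
  'e': 2
Maximum frequency: 4

4


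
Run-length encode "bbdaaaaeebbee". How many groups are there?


Input: bbdaaaaeebbee
Scanning for consecutive runs:
  Group 1: 'b' x 2 (positions 0-1)
  Group 2: 'd' x 1 (positions 2-2)
  Group 3: 'a' x 4 (positions 3-6)
  Group 4: 'e' x 2 (positions 7-8)
  Group 5: 'b' x 2 (positions 9-10)
  Group 6: 'e' x 2 (positions 11-12)
Total groups: 6

6


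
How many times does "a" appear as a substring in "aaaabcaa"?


Searching for "a" in "aaaabcaa"
Scanning each position:
  Position 0: "a" => MATCH
  Position 1: "a" => MATCH
  Position 2: "a" => MATCH
  Position 3: "a" => MATCH
  Position 4: "b" => no
  Position 5: "c" => no
  Position 6: "a" => MATCH
  Position 7: "a" => MATCH
Total occurrences: 6

6


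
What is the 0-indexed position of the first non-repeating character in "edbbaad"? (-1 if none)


Input: edbbaad
Character frequencies:
  'a': 2
  'b': 2
  'd': 2
  'e': 1
Scanning left to right for freq == 1:
  Position 0 ('e'): unique! => answer = 0

0


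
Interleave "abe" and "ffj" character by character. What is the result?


Interleaving "abe" and "ffj":
  Position 0: 'a' from first, 'f' from second => "af"
  Position 1: 'b' from first, 'f' from second => "bf"
  Position 2: 'e' from first, 'j' from second => "ej"
Result: afbfej

afbfej


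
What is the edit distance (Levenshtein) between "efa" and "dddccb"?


Computing edit distance: "efa" -> "dddccb"
DP table:
           d    d    d    c    c    b
      0    1    2    3    4    5    6
  e   1    1    2    3    4    5    6
  f   2    2    2    3    4    5    6
  a   3    3    3    3    4    5    6
Edit distance = dp[3][6] = 6

6


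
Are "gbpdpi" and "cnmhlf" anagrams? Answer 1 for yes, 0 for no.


Strings: "gbpdpi", "cnmhlf"
Sorted first:  bdgipp
Sorted second: cfhlmn
Differ at position 0: 'b' vs 'c' => not anagrams

0


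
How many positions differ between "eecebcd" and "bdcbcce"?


Comparing "eecebcd" and "bdcbcce" position by position:
  Position 0: 'e' vs 'b' => DIFFER
  Position 1: 'e' vs 'd' => DIFFER
  Position 2: 'c' vs 'c' => same
  Position 3: 'e' vs 'b' => DIFFER
  Position 4: 'b' vs 'c' => DIFFER
  Position 5: 'c' vs 'c' => same
  Position 6: 'd' vs 'e' => DIFFER
Positions that differ: 5

5


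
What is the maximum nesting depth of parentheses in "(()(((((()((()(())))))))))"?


Input: "(()(((((()((()(())))))))))"
Tracking depth:
  Position 0 '(': depth becomes 1
  Position 1 '(': depth becomes 2
  Position 2 ')': depth becomes 1
  Position 3 '(': depth becomes 2
  Position 4 '(': depth becomes 3
  Position 5 '(': depth becomes 4
  Position 6 '(': depth becomes 5
  Position 7 '(': depth becomes 6
  Position 8 '(': depth becomes 7
  Position 9 ')': depth becomes 6
  Position 10 '(': depth becomes 7
  Position 11 '(': depth becomes 8
  Position 12 '(': depth becomes 9
  Position 13 ')': depth becomes 8
  Position 14 '(': depth becomes 9
  Position 15 '(': depth becomes 10
  Position 16 ')': depth becomes 9
  Position 17 ')': depth becomes 8
  Position 18 ')': depth becomes 7
  Position 19 ')': depth becomes 6
  Position 20 ')': depth becomes 5
  Position 21 ')': depth becomes 4
  Position 22 ')': depth becomes 3
  Position 23 ')': depth becomes 2
  Position 24 ')': depth becomes 1
  Position 25 ')': depth becomes 0
Maximum depth reached: 10

10


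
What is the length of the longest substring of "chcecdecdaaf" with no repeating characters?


Input: "chcecdecdaaf"
Sliding window (track last position of each char):
  Position 0 ('c'): window [0,0] length 1 -- new best
  Position 1 ('h'): window [0,1] length 2 -- new best
  Position 2 ('c'): repeat (last at 0), move window start to 1
  Position 2 ('c'): window [1,2] length 2
  Position 3 ('e'): window [1,3] length 3 -- new best
  Position 4 ('c'): repeat (last at 2), move window start to 3
  Position 4 ('c'): window [3,4] length 2
  Position 5 ('d'): window [3,5] length 3
  Position 6 ('e'): repeat (last at 3), move window start to 4
  Position 6 ('e'): window [4,6] length 3
  Position 7 ('c'): repeat (last at 4), move window start to 5
  Position 7 ('c'): window [5,7] length 3
  Position 8 ('d'): repeat (last at 5), move window start to 6
  Position 8 ('d'): window [6,8] length 3
  Position 9 ('a'): window [6,9] length 4 -- new best
  Position 10 ('a'): repeat (last at 9), move window start to 10
  Position 10 ('a'): window [10,10] length 1
  Position 11 ('f'): window [10,11] length 2
Longest substring with no repeats: "ecda" with length 4

4


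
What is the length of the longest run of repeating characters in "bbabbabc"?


Input: "bbabbabc"
Scanning for longest run:
  Position 1 ('b'): continues run of 'b', length=2
  Position 2 ('a'): new char, reset run to 1
  Position 3 ('b'): new char, reset run to 1
  Position 4 ('b'): continues run of 'b', length=2
  Position 5 ('a'): new char, reset run to 1
  Position 6 ('b'): new char, reset run to 1
  Position 7 ('c'): new char, reset run to 1
Longest run: 'b' with length 2

2


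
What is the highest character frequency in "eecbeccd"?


Input: eecbeccd
Character counts:
  'b': 1
  'c': 3
  'd': 1
  'e': 3
Maximum frequency: 3

3


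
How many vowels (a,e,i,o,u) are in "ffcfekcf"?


Input: ffcfekcf
Checking each character:
  'f' at position 0: consonant
  'f' at position 1: consonant
  'c' at position 2: consonant
  'f' at position 3: consonant
  'e' at position 4: vowel (running total: 1)
  'k' at position 5: consonant
  'c' at position 6: consonant
  'f' at position 7: consonant
Total vowels: 1

1


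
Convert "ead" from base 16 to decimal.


Input: "ead" in base 16
Positional expansion:
  Digit 'e' (value 14) x 16^2 = 3584
  Digit 'a' (value 10) x 16^1 = 160
  Digit 'd' (value 13) x 16^0 = 13
Sum = 3757

3757


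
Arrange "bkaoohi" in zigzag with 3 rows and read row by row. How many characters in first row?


Zigzag "bkaoohi" into 3 rows:
Placing characters:
  'b' => row 0
  'k' => row 1
  'a' => row 2
  'o' => row 1
  'o' => row 0
  'h' => row 1
  'i' => row 2
Rows:
  Row 0: "bo"
  Row 1: "koh"
  Row 2: "ai"
First row length: 2

2


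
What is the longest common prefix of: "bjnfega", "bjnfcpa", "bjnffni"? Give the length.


Words: bjnfega, bjnfcpa, bjnffni
  Position 0: all 'b' => match
  Position 1: all 'j' => match
  Position 2: all 'n' => match
  Position 3: all 'f' => match
  Position 4: ('e', 'c', 'f') => mismatch, stop
LCP = "bjnf" (length 4)

4


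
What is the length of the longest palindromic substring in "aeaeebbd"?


Input: "aeaeebbd"
Checking substrings for palindromes:
  [0:3] "aea" (len 3) => palindrome
  [1:4] "eae" (len 3) => palindrome
  [3:5] "ee" (len 2) => palindrome
  [5:7] "bb" (len 2) => palindrome
Longest palindromic substring: "aea" with length 3

3


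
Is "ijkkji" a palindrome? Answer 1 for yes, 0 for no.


Input: ijkkji
Reversed: ijkkji
  Compare pos 0 ('i') with pos 5 ('i'): match
  Compare pos 1 ('j') with pos 4 ('j'): match
  Compare pos 2 ('k') with pos 3 ('k'): match
Result: palindrome

1


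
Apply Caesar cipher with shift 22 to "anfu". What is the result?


Caesar cipher: shift "anfu" by 22
  'a' (pos 0) + 22 = pos 22 = 'w'
  'n' (pos 13) + 22 = pos 9 = 'j'
  'f' (pos 5) + 22 = pos 1 = 'b'
  'u' (pos 20) + 22 = pos 16 = 'q'
Result: wjbq

wjbq


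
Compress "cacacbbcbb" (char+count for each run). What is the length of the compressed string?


Input: cacacbbcbb
Runs:
  'c' x 1 => "c1"
  'a' x 1 => "a1"
  'c' x 1 => "c1"
  'a' x 1 => "a1"
  'c' x 1 => "c1"
  'b' x 2 => "b2"
  'c' x 1 => "c1"
  'b' x 2 => "b2"
Compressed: "c1a1c1a1c1b2c1b2"
Compressed length: 16

16


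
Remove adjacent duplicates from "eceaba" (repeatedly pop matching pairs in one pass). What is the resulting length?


Input: eceaba
Stack-based adjacent duplicate removal:
  Read 'e': push. Stack: e
  Read 'c': push. Stack: ec
  Read 'e': push. Stack: ece
  Read 'a': push. Stack: ecea
  Read 'b': push. Stack: eceab
  Read 'a': push. Stack: eceaba
Final stack: "eceaba" (length 6)

6


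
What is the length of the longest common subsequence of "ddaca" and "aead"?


LCS of "ddaca" and "aead"
DP table:
           a    e    a    d
      0    0    0    0    0
  d   0    0    0    0    1
  d   0    0    0    0    1
  a   0    1    1    1    1
  c   0    1    1    1    1
  a   0    1    1    2    2
LCS length = dp[5][4] = 2

2


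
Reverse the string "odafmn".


Input: odafmn
Reading characters right to left:
  Position 5: 'n'
  Position 4: 'm'
  Position 3: 'f'
  Position 2: 'a'
  Position 1: 'd'
  Position 0: 'o'
Reversed: nmfado

nmfado


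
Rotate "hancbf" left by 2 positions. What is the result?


Input: "hancbf", rotate left by 2
First 2 characters: "ha"
Remaining characters: "ncbf"
Concatenate remaining + first: "ncbf" + "ha" = "ncbfha"

ncbfha


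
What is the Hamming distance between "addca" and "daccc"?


Comparing "addca" and "daccc" position by position:
  Position 0: 'a' vs 'd' => differ
  Position 1: 'd' vs 'a' => differ
  Position 2: 'd' vs 'c' => differ
  Position 3: 'c' vs 'c' => same
  Position 4: 'a' vs 'c' => differ
Total differences (Hamming distance): 4

4


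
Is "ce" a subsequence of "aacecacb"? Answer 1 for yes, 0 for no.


Check if "ce" is a subsequence of "aacecacb"
Greedy scan:
  Position 0 ('a'): no match needed
  Position 1 ('a'): no match needed
  Position 2 ('c'): matches sub[0] = 'c'
  Position 3 ('e'): matches sub[1] = 'e'
  Position 4 ('c'): no match needed
  Position 5 ('a'): no match needed
  Position 6 ('c'): no match needed
  Position 7 ('b'): no match needed
All 2 characters matched => is a subsequence

1


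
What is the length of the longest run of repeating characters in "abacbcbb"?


Input: "abacbcbb"
Scanning for longest run:
  Position 1 ('b'): new char, reset run to 1
  Position 2 ('a'): new char, reset run to 1
  Position 3 ('c'): new char, reset run to 1
  Position 4 ('b'): new char, reset run to 1
  Position 5 ('c'): new char, reset run to 1
  Position 6 ('b'): new char, reset run to 1
  Position 7 ('b'): continues run of 'b', length=2
Longest run: 'b' with length 2

2


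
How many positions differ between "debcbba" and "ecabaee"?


Comparing "debcbba" and "ecabaee" position by position:
  Position 0: 'd' vs 'e' => DIFFER
  Position 1: 'e' vs 'c' => DIFFER
  Position 2: 'b' vs 'a' => DIFFER
  Position 3: 'c' vs 'b' => DIFFER
  Position 4: 'b' vs 'a' => DIFFER
  Position 5: 'b' vs 'e' => DIFFER
  Position 6: 'a' vs 'e' => DIFFER
Positions that differ: 7

7


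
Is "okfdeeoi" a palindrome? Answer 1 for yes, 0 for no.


Input: okfdeeoi
Reversed: ioeedfko
  Compare pos 0 ('o') with pos 7 ('i'): MISMATCH
  Compare pos 1 ('k') with pos 6 ('o'): MISMATCH
  Compare pos 2 ('f') with pos 5 ('e'): MISMATCH
  Compare pos 3 ('d') with pos 4 ('e'): MISMATCH
Result: not a palindrome

0


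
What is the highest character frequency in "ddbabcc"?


Input: ddbabcc
Character counts:
  'a': 1
  'b': 2
  'c': 2
  'd': 2
Maximum frequency: 2

2


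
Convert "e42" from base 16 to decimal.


Input: "e42" in base 16
Positional expansion:
  Digit 'e' (value 14) x 16^2 = 3584
  Digit '4' (value 4) x 16^1 = 64
  Digit '2' (value 2) x 16^0 = 2
Sum = 3650

3650


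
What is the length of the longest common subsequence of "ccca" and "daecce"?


LCS of "ccca" and "daecce"
DP table:
           d    a    e    c    c    e
      0    0    0    0    0    0    0
  c   0    0    0    0    1    1    1
  c   0    0    0    0    1    2    2
  c   0    0    0    0    1    2    2
  a   0    0    1    1    1    2    2
LCS length = dp[4][6] = 2

2


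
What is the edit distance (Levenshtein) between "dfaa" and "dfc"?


Computing edit distance: "dfaa" -> "dfc"
DP table:
           d    f    c
      0    1    2    3
  d   1    0    1    2
  f   2    1    0    1
  a   3    2    1    1
  a   4    3    2    2
Edit distance = dp[4][3] = 2

2


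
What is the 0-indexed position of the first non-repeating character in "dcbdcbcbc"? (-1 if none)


Input: dcbdcbcbc
Character frequencies:
  'b': 3
  'c': 4
  'd': 2
Scanning left to right for freq == 1:
  Position 0 ('d'): freq=2, skip
  Position 1 ('c'): freq=4, skip
  Position 2 ('b'): freq=3, skip
  Position 3 ('d'): freq=2, skip
  Position 4 ('c'): freq=4, skip
  Position 5 ('b'): freq=3, skip
  Position 6 ('c'): freq=4, skip
  Position 7 ('b'): freq=3, skip
  Position 8 ('c'): freq=4, skip
  No unique character found => answer = -1

-1


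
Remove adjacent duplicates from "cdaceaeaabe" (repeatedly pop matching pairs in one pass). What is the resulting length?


Input: cdaceaeaabe
Stack-based adjacent duplicate removal:
  Read 'c': push. Stack: c
  Read 'd': push. Stack: cd
  Read 'a': push. Stack: cda
  Read 'c': push. Stack: cdac
  Read 'e': push. Stack: cdace
  Read 'a': push. Stack: cdacea
  Read 'e': push. Stack: cdaceae
  Read 'a': push. Stack: cdaceaea
  Read 'a': matches stack top 'a' => pop. Stack: cdaceae
  Read 'b': push. Stack: cdaceaeb
  Read 'e': push. Stack: cdaceaebe
Final stack: "cdaceaebe" (length 9)

9


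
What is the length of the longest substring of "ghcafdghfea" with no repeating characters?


Input: "ghcafdghfea"
Sliding window (track last position of each char):
  Position 0 ('g'): window [0,0] length 1 -- new best
  Position 1 ('h'): window [0,1] length 2 -- new best
  Position 2 ('c'): window [0,2] length 3 -- new best
  Position 3 ('a'): window [0,3] length 4 -- new best
  Position 4 ('f'): window [0,4] length 5 -- new best
  Position 5 ('d'): window [0,5] length 6 -- new best
  Position 6 ('g'): repeat (last at 0), move window start to 1
  Position 6 ('g'): window [1,6] length 6
  Position 7 ('h'): repeat (last at 1), move window start to 2
  Position 7 ('h'): window [2,7] length 6
  Position 8 ('f'): repeat (last at 4), move window start to 5
  Position 8 ('f'): window [5,8] length 4
  Position 9 ('e'): window [5,9] length 5
  Position 10 ('a'): window [5,10] length 6
Longest substring with no repeats: "ghcafd" with length 6

6


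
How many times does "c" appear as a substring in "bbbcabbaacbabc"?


Searching for "c" in "bbbcabbaacbabc"
Scanning each position:
  Position 0: "b" => no
  Position 1: "b" => no
  Position 2: "b" => no
  Position 3: "c" => MATCH
  Position 4: "a" => no
  Position 5: "b" => no
  Position 6: "b" => no
  Position 7: "a" => no
  Position 8: "a" => no
  Position 9: "c" => MATCH
  Position 10: "b" => no
  Position 11: "a" => no
  Position 12: "b" => no
  Position 13: "c" => MATCH
Total occurrences: 3

3


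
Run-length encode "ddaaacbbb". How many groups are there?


Input: ddaaacbbb
Scanning for consecutive runs:
  Group 1: 'd' x 2 (positions 0-1)
  Group 2: 'a' x 3 (positions 2-4)
  Group 3: 'c' x 1 (positions 5-5)
  Group 4: 'b' x 3 (positions 6-8)
Total groups: 4

4


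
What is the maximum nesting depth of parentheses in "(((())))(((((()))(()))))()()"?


Input: "(((())))(((((()))(()))))()()"
Tracking depth:
  Position 0 '(': depth becomes 1
  Position 1 '(': depth becomes 2
  Position 2 '(': depth becomes 3
  Position 3 '(': depth becomes 4
  Position 4 ')': depth becomes 3
  Position 5 ')': depth becomes 2
  Position 6 ')': depth becomes 1
  Position 7 ')': depth becomes 0
  Position 8 '(': depth becomes 1
  Position 9 '(': depth becomes 2
  Position 10 '(': depth becomes 3
  Position 11 '(': depth becomes 4
  Position 12 '(': depth becomes 5
  Position 13 '(': depth becomes 6
  Position 14 ')': depth becomes 5
  Position 15 ')': depth becomes 4
  Position 16 ')': depth becomes 3
  Position 17 '(': depth becomes 4
  Position 18 '(': depth becomes 5
  Position 19 ')': depth becomes 4
  Position 20 ')': depth becomes 3
  Position 21 ')': depth becomes 2
  Position 22 ')': depth becomes 1
  Position 23 ')': depth becomes 0
  Position 24 '(': depth becomes 1
  Position 25 ')': depth becomes 0
  Position 26 '(': depth becomes 1
  Position 27 ')': depth becomes 0
Maximum depth reached: 6

6


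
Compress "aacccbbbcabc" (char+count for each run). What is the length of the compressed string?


Input: aacccbbbcabc
Runs:
  'a' x 2 => "a2"
  'c' x 3 => "c3"
  'b' x 3 => "b3"
  'c' x 1 => "c1"
  'a' x 1 => "a1"
  'b' x 1 => "b1"
  'c' x 1 => "c1"
Compressed: "a2c3b3c1a1b1c1"
Compressed length: 14

14


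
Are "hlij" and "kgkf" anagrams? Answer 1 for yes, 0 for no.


Strings: "hlij", "kgkf"
Sorted first:  hijl
Sorted second: fgkk
Differ at position 0: 'h' vs 'f' => not anagrams

0


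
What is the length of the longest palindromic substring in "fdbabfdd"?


Input: "fdbabfdd"
Checking substrings for palindromes:
  [2:5] "bab" (len 3) => palindrome
  [6:8] "dd" (len 2) => palindrome
Longest palindromic substring: "bab" with length 3

3


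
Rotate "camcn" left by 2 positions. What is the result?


Input: "camcn", rotate left by 2
First 2 characters: "ca"
Remaining characters: "mcn"
Concatenate remaining + first: "mcn" + "ca" = "mcnca"

mcnca


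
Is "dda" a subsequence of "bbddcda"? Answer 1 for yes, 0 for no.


Check if "dda" is a subsequence of "bbddcda"
Greedy scan:
  Position 0 ('b'): no match needed
  Position 1 ('b'): no match needed
  Position 2 ('d'): matches sub[0] = 'd'
  Position 3 ('d'): matches sub[1] = 'd'
  Position 4 ('c'): no match needed
  Position 5 ('d'): no match needed
  Position 6 ('a'): matches sub[2] = 'a'
All 3 characters matched => is a subsequence

1


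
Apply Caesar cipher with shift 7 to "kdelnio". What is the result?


Caesar cipher: shift "kdelnio" by 7
  'k' (pos 10) + 7 = pos 17 = 'r'
  'd' (pos 3) + 7 = pos 10 = 'k'
  'e' (pos 4) + 7 = pos 11 = 'l'
  'l' (pos 11) + 7 = pos 18 = 's'
  'n' (pos 13) + 7 = pos 20 = 'u'
  'i' (pos 8) + 7 = pos 15 = 'p'
  'o' (pos 14) + 7 = pos 21 = 'v'
Result: rklsupv

rklsupv


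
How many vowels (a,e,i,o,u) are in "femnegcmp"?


Input: femnegcmp
Checking each character:
  'f' at position 0: consonant
  'e' at position 1: vowel (running total: 1)
  'm' at position 2: consonant
  'n' at position 3: consonant
  'e' at position 4: vowel (running total: 2)
  'g' at position 5: consonant
  'c' at position 6: consonant
  'm' at position 7: consonant
  'p' at position 8: consonant
Total vowels: 2

2


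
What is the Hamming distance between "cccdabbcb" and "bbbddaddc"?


Comparing "cccdabbcb" and "bbbddaddc" position by position:
  Position 0: 'c' vs 'b' => differ
  Position 1: 'c' vs 'b' => differ
  Position 2: 'c' vs 'b' => differ
  Position 3: 'd' vs 'd' => same
  Position 4: 'a' vs 'd' => differ
  Position 5: 'b' vs 'a' => differ
  Position 6: 'b' vs 'd' => differ
  Position 7: 'c' vs 'd' => differ
  Position 8: 'b' vs 'c' => differ
Total differences (Hamming distance): 8

8


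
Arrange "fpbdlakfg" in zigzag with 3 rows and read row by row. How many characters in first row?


Zigzag "fpbdlakfg" into 3 rows:
Placing characters:
  'f' => row 0
  'p' => row 1
  'b' => row 2
  'd' => row 1
  'l' => row 0
  'a' => row 1
  'k' => row 2
  'f' => row 1
  'g' => row 0
Rows:
  Row 0: "flg"
  Row 1: "pdaf"
  Row 2: "bk"
First row length: 3

3


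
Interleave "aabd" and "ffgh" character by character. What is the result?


Interleaving "aabd" and "ffgh":
  Position 0: 'a' from first, 'f' from second => "af"
  Position 1: 'a' from first, 'f' from second => "af"
  Position 2: 'b' from first, 'g' from second => "bg"
  Position 3: 'd' from first, 'h' from second => "dh"
Result: afafbgdh

afafbgdh


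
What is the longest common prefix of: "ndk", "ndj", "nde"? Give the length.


Words: ndk, ndj, nde
  Position 0: all 'n' => match
  Position 1: all 'd' => match
  Position 2: ('k', 'j', 'e') => mismatch, stop
LCP = "nd" (length 2)

2


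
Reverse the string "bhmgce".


Input: bhmgce
Reading characters right to left:
  Position 5: 'e'
  Position 4: 'c'
  Position 3: 'g'
  Position 2: 'm'
  Position 1: 'h'
  Position 0: 'b'
Reversed: ecgmhb

ecgmhb


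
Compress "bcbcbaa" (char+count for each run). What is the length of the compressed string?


Input: bcbcbaa
Runs:
  'b' x 1 => "b1"
  'c' x 1 => "c1"
  'b' x 1 => "b1"
  'c' x 1 => "c1"
  'b' x 1 => "b1"
  'a' x 2 => "a2"
Compressed: "b1c1b1c1b1a2"
Compressed length: 12

12


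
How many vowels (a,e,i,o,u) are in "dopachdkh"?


Input: dopachdkh
Checking each character:
  'd' at position 0: consonant
  'o' at position 1: vowel (running total: 1)
  'p' at position 2: consonant
  'a' at position 3: vowel (running total: 2)
  'c' at position 4: consonant
  'h' at position 5: consonant
  'd' at position 6: consonant
  'k' at position 7: consonant
  'h' at position 8: consonant
Total vowels: 2

2


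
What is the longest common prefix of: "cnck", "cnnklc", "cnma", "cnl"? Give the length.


Words: cnck, cnnklc, cnma, cnl
  Position 0: all 'c' => match
  Position 1: all 'n' => match
  Position 2: ('c', 'n', 'm', 'l') => mismatch, stop
LCP = "cn" (length 2)

2


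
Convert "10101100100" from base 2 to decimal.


Input: "10101100100" in base 2
Positional expansion:
  Digit '1' (value 1) x 2^10 = 1024
  Digit '0' (value 0) x 2^9 = 0
  Digit '1' (value 1) x 2^8 = 256
  Digit '0' (value 0) x 2^7 = 0
  Digit '1' (value 1) x 2^6 = 64
  Digit '1' (value 1) x 2^5 = 32
  Digit '0' (value 0) x 2^4 = 0
  Digit '0' (value 0) x 2^3 = 0
  Digit '1' (value 1) x 2^2 = 4
  Digit '0' (value 0) x 2^1 = 0
  Digit '0' (value 0) x 2^0 = 0
Sum = 1380

1380


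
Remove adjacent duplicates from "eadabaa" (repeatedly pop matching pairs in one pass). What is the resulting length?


Input: eadabaa
Stack-based adjacent duplicate removal:
  Read 'e': push. Stack: e
  Read 'a': push. Stack: ea
  Read 'd': push. Stack: ead
  Read 'a': push. Stack: eada
  Read 'b': push. Stack: eadab
  Read 'a': push. Stack: eadaba
  Read 'a': matches stack top 'a' => pop. Stack: eadab
Final stack: "eadab" (length 5)

5


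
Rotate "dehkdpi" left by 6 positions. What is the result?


Input: "dehkdpi", rotate left by 6
First 6 characters: "dehkdp"
Remaining characters: "i"
Concatenate remaining + first: "i" + "dehkdp" = "idehkdp"

idehkdp


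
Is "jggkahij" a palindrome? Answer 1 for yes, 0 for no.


Input: jggkahij
Reversed: jihakggj
  Compare pos 0 ('j') with pos 7 ('j'): match
  Compare pos 1 ('g') with pos 6 ('i'): MISMATCH
  Compare pos 2 ('g') with pos 5 ('h'): MISMATCH
  Compare pos 3 ('k') with pos 4 ('a'): MISMATCH
Result: not a palindrome

0


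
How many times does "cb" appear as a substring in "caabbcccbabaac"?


Searching for "cb" in "caabbcccbabaac"
Scanning each position:
  Position 0: "ca" => no
  Position 1: "aa" => no
  Position 2: "ab" => no
  Position 3: "bb" => no
  Position 4: "bc" => no
  Position 5: "cc" => no
  Position 6: "cc" => no
  Position 7: "cb" => MATCH
  Position 8: "ba" => no
  Position 9: "ab" => no
  Position 10: "ba" => no
  Position 11: "aa" => no
  Position 12: "ac" => no
Total occurrences: 1

1


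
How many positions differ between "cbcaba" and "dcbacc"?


Comparing "cbcaba" and "dcbacc" position by position:
  Position 0: 'c' vs 'd' => DIFFER
  Position 1: 'b' vs 'c' => DIFFER
  Position 2: 'c' vs 'b' => DIFFER
  Position 3: 'a' vs 'a' => same
  Position 4: 'b' vs 'c' => DIFFER
  Position 5: 'a' vs 'c' => DIFFER
Positions that differ: 5

5


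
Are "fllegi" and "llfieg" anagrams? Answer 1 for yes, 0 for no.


Strings: "fllegi", "llfieg"
Sorted first:  efgill
Sorted second: efgill
Sorted forms match => anagrams

1


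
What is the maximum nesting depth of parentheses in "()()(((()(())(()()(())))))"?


Input: "()()(((()(())(()()(())))))"
Tracking depth:
  Position 0 '(': depth becomes 1
  Position 1 ')': depth becomes 0
  Position 2 '(': depth becomes 1
  Position 3 ')': depth becomes 0
  Position 4 '(': depth becomes 1
  Position 5 '(': depth becomes 2
  Position 6 '(': depth becomes 3
  Position 7 '(': depth becomes 4
  Position 8 ')': depth becomes 3
  Position 9 '(': depth becomes 4
  Position 10 '(': depth becomes 5
  Position 11 ')': depth becomes 4
  Position 12 ')': depth becomes 3
  Position 13 '(': depth becomes 4
  Position 14 '(': depth becomes 5
  Position 15 ')': depth becomes 4
  Position 16 '(': depth becomes 5
  Position 17 ')': depth becomes 4
  Position 18 '(': depth becomes 5
  Position 19 '(': depth becomes 6
  Position 20 ')': depth becomes 5
  Position 21 ')': depth becomes 4
  Position 22 ')': depth becomes 3
  Position 23 ')': depth becomes 2
  Position 24 ')': depth becomes 1
  Position 25 ')': depth becomes 0
Maximum depth reached: 6

6


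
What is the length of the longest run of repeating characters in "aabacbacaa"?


Input: "aabacbacaa"
Scanning for longest run:
  Position 1 ('a'): continues run of 'a', length=2
  Position 2 ('b'): new char, reset run to 1
  Position 3 ('a'): new char, reset run to 1
  Position 4 ('c'): new char, reset run to 1
  Position 5 ('b'): new char, reset run to 1
  Position 6 ('a'): new char, reset run to 1
  Position 7 ('c'): new char, reset run to 1
  Position 8 ('a'): new char, reset run to 1
  Position 9 ('a'): continues run of 'a', length=2
Longest run: 'a' with length 2

2


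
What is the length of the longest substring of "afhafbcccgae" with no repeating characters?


Input: "afhafbcccgae"
Sliding window (track last position of each char):
  Position 0 ('a'): window [0,0] length 1 -- new best
  Position 1 ('f'): window [0,1] length 2 -- new best
  Position 2 ('h'): window [0,2] length 3 -- new best
  Position 3 ('a'): repeat (last at 0), move window start to 1
  Position 3 ('a'): window [1,3] length 3
  Position 4 ('f'): repeat (last at 1), move window start to 2
  Position 4 ('f'): window [2,4] length 3
  Position 5 ('b'): window [2,5] length 4 -- new best
  Position 6 ('c'): window [2,6] length 5 -- new best
  Position 7 ('c'): repeat (last at 6), move window start to 7
  Position 7 ('c'): window [7,7] length 1
  Position 8 ('c'): repeat (last at 7), move window start to 8
  Position 8 ('c'): window [8,8] length 1
  Position 9 ('g'): window [8,9] length 2
  Position 10 ('a'): window [8,10] length 3
  Position 11 ('e'): window [8,11] length 4
Longest substring with no repeats: "hafbc" with length 5

5


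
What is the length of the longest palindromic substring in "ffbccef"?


Input: "ffbccef"
Checking substrings for palindromes:
  [0:2] "ff" (len 2) => palindrome
  [3:5] "cc" (len 2) => palindrome
Longest palindromic substring: "ff" with length 2

2


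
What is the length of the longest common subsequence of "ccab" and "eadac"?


LCS of "ccab" and "eadac"
DP table:
           e    a    d    a    c
      0    0    0    0    0    0
  c   0    0    0    0    0    1
  c   0    0    0    0    0    1
  a   0    0    1    1    1    1
  b   0    0    1    1    1    1
LCS length = dp[4][5] = 1

1


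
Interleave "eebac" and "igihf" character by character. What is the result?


Interleaving "eebac" and "igihf":
  Position 0: 'e' from first, 'i' from second => "ei"
  Position 1: 'e' from first, 'g' from second => "eg"
  Position 2: 'b' from first, 'i' from second => "bi"
  Position 3: 'a' from first, 'h' from second => "ah"
  Position 4: 'c' from first, 'f' from second => "cf"
Result: eiegbiahcf

eiegbiahcf


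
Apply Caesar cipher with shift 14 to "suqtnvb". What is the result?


Caesar cipher: shift "suqtnvb" by 14
  's' (pos 18) + 14 = pos 6 = 'g'
  'u' (pos 20) + 14 = pos 8 = 'i'
  'q' (pos 16) + 14 = pos 4 = 'e'
  't' (pos 19) + 14 = pos 7 = 'h'
  'n' (pos 13) + 14 = pos 1 = 'b'
  'v' (pos 21) + 14 = pos 9 = 'j'
  'b' (pos 1) + 14 = pos 15 = 'p'
Result: giehbjp

giehbjp


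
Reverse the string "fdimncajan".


Input: fdimncajan
Reading characters right to left:
  Position 9: 'n'
  Position 8: 'a'
  Position 7: 'j'
  Position 6: 'a'
  Position 5: 'c'
  Position 4: 'n'
  Position 3: 'm'
  Position 2: 'i'
  Position 1: 'd'
  Position 0: 'f'
Reversed: najacnmidf

najacnmidf


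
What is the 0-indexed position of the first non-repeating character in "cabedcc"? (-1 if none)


Input: cabedcc
Character frequencies:
  'a': 1
  'b': 1
  'c': 3
  'd': 1
  'e': 1
Scanning left to right for freq == 1:
  Position 0 ('c'): freq=3, skip
  Position 1 ('a'): unique! => answer = 1

1


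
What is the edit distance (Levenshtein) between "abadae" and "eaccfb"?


Computing edit distance: "abadae" -> "eaccfb"
DP table:
           e    a    c    c    f    b
      0    1    2    3    4    5    6
  a   1    1    1    2    3    4    5
  b   2    2    2    2    3    4    4
  a   3    3    2    3    3    4    5
  d   4    4    3    3    4    4    5
  a   5    5    4    4    4    5    5
  e   6    5    5    5    5    5    6
Edit distance = dp[6][6] = 6

6


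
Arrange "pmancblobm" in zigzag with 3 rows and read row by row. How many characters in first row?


Zigzag "pmancblobm" into 3 rows:
Placing characters:
  'p' => row 0
  'm' => row 1
  'a' => row 2
  'n' => row 1
  'c' => row 0
  'b' => row 1
  'l' => row 2
  'o' => row 1
  'b' => row 0
  'm' => row 1
Rows:
  Row 0: "pcb"
  Row 1: "mnbom"
  Row 2: "al"
First row length: 3

3


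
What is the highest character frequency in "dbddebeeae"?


Input: dbddebeeae
Character counts:
  'a': 1
  'b': 2
  'd': 3
  'e': 4
Maximum frequency: 4

4


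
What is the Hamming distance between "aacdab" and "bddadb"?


Comparing "aacdab" and "bddadb" position by position:
  Position 0: 'a' vs 'b' => differ
  Position 1: 'a' vs 'd' => differ
  Position 2: 'c' vs 'd' => differ
  Position 3: 'd' vs 'a' => differ
  Position 4: 'a' vs 'd' => differ
  Position 5: 'b' vs 'b' => same
Total differences (Hamming distance): 5

5


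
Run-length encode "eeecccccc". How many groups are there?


Input: eeecccccc
Scanning for consecutive runs:
  Group 1: 'e' x 3 (positions 0-2)
  Group 2: 'c' x 6 (positions 3-8)
Total groups: 2

2


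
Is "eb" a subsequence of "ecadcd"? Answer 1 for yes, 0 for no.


Check if "eb" is a subsequence of "ecadcd"
Greedy scan:
  Position 0 ('e'): matches sub[0] = 'e'
  Position 1 ('c'): no match needed
  Position 2 ('a'): no match needed
  Position 3 ('d'): no match needed
  Position 4 ('c'): no match needed
  Position 5 ('d'): no match needed
Only matched 1/2 characters => not a subsequence

0


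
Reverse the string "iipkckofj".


Input: iipkckofj
Reading characters right to left:
  Position 8: 'j'
  Position 7: 'f'
  Position 6: 'o'
  Position 5: 'k'
  Position 4: 'c'
  Position 3: 'k'
  Position 2: 'p'
  Position 1: 'i'
  Position 0: 'i'
Reversed: jfokckpii

jfokckpii


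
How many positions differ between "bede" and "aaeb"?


Comparing "bede" and "aaeb" position by position:
  Position 0: 'b' vs 'a' => DIFFER
  Position 1: 'e' vs 'a' => DIFFER
  Position 2: 'd' vs 'e' => DIFFER
  Position 3: 'e' vs 'b' => DIFFER
Positions that differ: 4

4


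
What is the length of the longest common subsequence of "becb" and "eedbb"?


LCS of "becb" and "eedbb"
DP table:
           e    e    d    b    b
      0    0    0    0    0    0
  b   0    0    0    0    1    1
  e   0    1    1    1    1    1
  c   0    1    1    1    1    1
  b   0    1    1    1    2    2
LCS length = dp[4][5] = 2

2


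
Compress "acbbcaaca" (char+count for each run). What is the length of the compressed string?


Input: acbbcaaca
Runs:
  'a' x 1 => "a1"
  'c' x 1 => "c1"
  'b' x 2 => "b2"
  'c' x 1 => "c1"
  'a' x 2 => "a2"
  'c' x 1 => "c1"
  'a' x 1 => "a1"
Compressed: "a1c1b2c1a2c1a1"
Compressed length: 14

14


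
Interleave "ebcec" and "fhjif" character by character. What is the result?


Interleaving "ebcec" and "fhjif":
  Position 0: 'e' from first, 'f' from second => "ef"
  Position 1: 'b' from first, 'h' from second => "bh"
  Position 2: 'c' from first, 'j' from second => "cj"
  Position 3: 'e' from first, 'i' from second => "ei"
  Position 4: 'c' from first, 'f' from second => "cf"
Result: efbhcjeicf

efbhcjeicf


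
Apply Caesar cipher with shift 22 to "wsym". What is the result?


Caesar cipher: shift "wsym" by 22
  'w' (pos 22) + 22 = pos 18 = 's'
  's' (pos 18) + 22 = pos 14 = 'o'
  'y' (pos 24) + 22 = pos 20 = 'u'
  'm' (pos 12) + 22 = pos 8 = 'i'
Result: soui

soui


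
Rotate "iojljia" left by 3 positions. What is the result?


Input: "iojljia", rotate left by 3
First 3 characters: "ioj"
Remaining characters: "ljia"
Concatenate remaining + first: "ljia" + "ioj" = "ljiaioj"

ljiaioj


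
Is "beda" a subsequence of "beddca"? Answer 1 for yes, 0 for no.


Check if "beda" is a subsequence of "beddca"
Greedy scan:
  Position 0 ('b'): matches sub[0] = 'b'
  Position 1 ('e'): matches sub[1] = 'e'
  Position 2 ('d'): matches sub[2] = 'd'
  Position 3 ('d'): no match needed
  Position 4 ('c'): no match needed
  Position 5 ('a'): matches sub[3] = 'a'
All 4 characters matched => is a subsequence

1


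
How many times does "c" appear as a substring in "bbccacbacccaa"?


Searching for "c" in "bbccacbacccaa"
Scanning each position:
  Position 0: "b" => no
  Position 1: "b" => no
  Position 2: "c" => MATCH
  Position 3: "c" => MATCH
  Position 4: "a" => no
  Position 5: "c" => MATCH
  Position 6: "b" => no
  Position 7: "a" => no
  Position 8: "c" => MATCH
  Position 9: "c" => MATCH
  Position 10: "c" => MATCH
  Position 11: "a" => no
  Position 12: "a" => no
Total occurrences: 6

6


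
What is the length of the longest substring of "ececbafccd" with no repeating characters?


Input: "ececbafccd"
Sliding window (track last position of each char):
  Position 0 ('e'): window [0,0] length 1 -- new best
  Position 1 ('c'): window [0,1] length 2 -- new best
  Position 2 ('e'): repeat (last at 0), move window start to 1
  Position 2 ('e'): window [1,2] length 2
  Position 3 ('c'): repeat (last at 1), move window start to 2
  Position 3 ('c'): window [2,3] length 2
  Position 4 ('b'): window [2,4] length 3 -- new best
  Position 5 ('a'): window [2,5] length 4 -- new best
  Position 6 ('f'): window [2,6] length 5 -- new best
  Position 7 ('c'): repeat (last at 3), move window start to 4
  Position 7 ('c'): window [4,7] length 4
  Position 8 ('c'): repeat (last at 7), move window start to 8
  Position 8 ('c'): window [8,8] length 1
  Position 9 ('d'): window [8,9] length 2
Longest substring with no repeats: "ecbaf" with length 5

5
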